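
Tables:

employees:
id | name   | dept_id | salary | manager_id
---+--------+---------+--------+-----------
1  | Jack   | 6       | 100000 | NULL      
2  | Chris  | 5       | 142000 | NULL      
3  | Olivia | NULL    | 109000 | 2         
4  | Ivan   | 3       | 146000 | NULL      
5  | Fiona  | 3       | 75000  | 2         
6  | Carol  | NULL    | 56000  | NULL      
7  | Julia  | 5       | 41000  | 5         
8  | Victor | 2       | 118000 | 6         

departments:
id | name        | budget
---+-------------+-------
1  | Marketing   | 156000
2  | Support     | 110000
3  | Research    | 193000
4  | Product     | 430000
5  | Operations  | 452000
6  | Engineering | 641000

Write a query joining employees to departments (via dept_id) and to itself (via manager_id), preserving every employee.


Two LEFT JOINs from the same base table employees: one to departments via dept_id, one to employees itself via manager_id. Both are LEFT so every employee is preserved.
Match against departments:
  - employee 1 (Jack): dept_id=6 -> matches Engineering
  - employee 2 (Chris): dept_id=5 -> matches Operations
  - employee 3 (Olivia): dept_id=NULL, no match -> kept with NULL
  - employee 4 (Ivan): dept_id=3 -> matches Research
  - employee 5 (Fiona): dept_id=3 -> matches Research
  - employee 6 (Carol): dept_id=NULL, no match -> kept with NULL
  - employee 7 (Julia): dept_id=5 -> matches Operations
  - employee 8 (Victor): dept_id=2 -> matches Support
Match against employees (self):
  - employee 1 (Jack): manager_id=NULL -> NULL
  - employee 2 (Chris): manager_id=NULL -> NULL
  - employee 3 (Olivia): manager_id=2 -> Chris
  - employee 4 (Ivan): manager_id=NULL -> NULL
  - employee 5 (Fiona): manager_id=2 -> Chris
  - employee 6 (Carol): manager_id=NULL -> NULL
  - employee 7 (Julia): manager_id=5 -> Fiona
  - employee 8 (Victor): manager_id=6 -> Carol

SQL:
SELECT a.name, b.name AS department, c.name AS manager
FROM employees a
LEFT JOIN departments b ON a.dept_id = b.id
LEFT JOIN employees c ON a.manager_id = c.id

Result:
name   | department  | manager
-------+-------------+--------
Jack   | Engineering | NULL   
Chris  | Operations  | NULL   
Olivia | NULL        | Chris  
Ivan   | Research    | NULL   
Fiona  | Research    | Chris  
Carol  | NULL        | NULL   
Julia  | Operations  | Fiona  
Victor | Support     | Carol  


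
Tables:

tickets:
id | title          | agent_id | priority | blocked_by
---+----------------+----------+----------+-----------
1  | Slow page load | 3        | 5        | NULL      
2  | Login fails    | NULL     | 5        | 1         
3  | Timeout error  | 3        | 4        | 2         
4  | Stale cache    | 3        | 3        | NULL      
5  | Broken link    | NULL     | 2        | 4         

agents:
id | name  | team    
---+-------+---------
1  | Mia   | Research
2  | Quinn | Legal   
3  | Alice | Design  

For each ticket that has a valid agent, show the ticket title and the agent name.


INNER JOIN keeps only tickets rows whose agent_id matches an id in agents. Walk through each ticket:
  - ticket 1 (Slow page load): agent_id=3 -> matches Alice
  - ticket 2 (Login fails): agent_id=NULL, no match -> dropped
  - ticket 3 (Timeout error): agent_id=3 -> matches Alice
  - ticket 4 (Stale cache): agent_id=3 -> matches Alice
  - ticket 5 (Broken link): agent_id=NULL, no match -> dropped
So 2 of 5 rows are dropped.

SQL:
SELECT a.title, b.name AS agent
FROM tickets a
INNER JOIN agents b ON a.agent_id = b.id

Result:
title          | agent
---------------+------
Slow page load | Alice
Timeout error  | Alice
Stale cache    | Alice


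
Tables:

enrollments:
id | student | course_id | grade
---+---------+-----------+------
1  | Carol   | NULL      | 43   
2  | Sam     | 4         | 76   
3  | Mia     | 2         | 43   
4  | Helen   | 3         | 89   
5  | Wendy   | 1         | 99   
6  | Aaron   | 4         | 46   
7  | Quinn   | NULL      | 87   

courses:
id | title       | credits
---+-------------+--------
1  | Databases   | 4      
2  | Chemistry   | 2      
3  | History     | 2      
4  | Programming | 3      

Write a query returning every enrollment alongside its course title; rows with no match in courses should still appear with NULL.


LEFT JOIN keeps every row from enrollments (the left table); where course_id has no match in courses, the course columns become NULL. Walk through each enrollment:
  - enrollment 1 (Carol): course_id=NULL, no match -> kept with NULL
  - enrollment 2 (Sam): course_id=4 -> matches Programming
  - enrollment 3 (Mia): course_id=2 -> matches Chemistry
  - enrollment 4 (Helen): course_id=3 -> matches History
  - enrollment 5 (Wendy): course_id=1 -> matches Databases
  - enrollment 6 (Aaron): course_id=4 -> matches Programming
  - enrollment 7 (Quinn): course_id=NULL, no match -> kept with NULL
All 7 rows appear; 2 have NULL course.

SQL:
SELECT a.student, b.title AS course
FROM enrollments a
LEFT JOIN courses b ON a.course_id = b.id

Result:
student | course     
--------+------------
Carol   | NULL       
Sam     | Programming
Mia     | Chemistry  
Helen   | History    
Wendy   | Databases  
Aaron   | Programming
Quinn   | NULL       


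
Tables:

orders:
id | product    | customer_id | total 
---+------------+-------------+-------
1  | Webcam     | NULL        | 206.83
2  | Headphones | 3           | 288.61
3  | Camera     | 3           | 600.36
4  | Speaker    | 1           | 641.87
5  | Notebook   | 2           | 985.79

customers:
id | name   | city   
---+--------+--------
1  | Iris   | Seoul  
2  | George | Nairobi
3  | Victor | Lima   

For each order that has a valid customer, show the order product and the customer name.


INNER JOIN keeps only orders rows whose customer_id matches an id in customers. Walk through each order:
  - order 1 (Webcam): customer_id=NULL, no match -> dropped
  - order 2 (Headphones): customer_id=3 -> matches Victor
  - order 3 (Camera): customer_id=3 -> matches Victor
  - order 4 (Speaker): customer_id=1 -> matches Iris
  - order 5 (Notebook): customer_id=2 -> matches George
So 1 of 5 rows is dropped.

SQL:
SELECT a.product, b.name AS customer
FROM orders a
INNER JOIN customers b ON a.customer_id = b.id

Result:
product    | customer
-----------+---------
Headphones | Victor  
Camera     | Victor  
Speaker    | Iris    
Notebook   | George  


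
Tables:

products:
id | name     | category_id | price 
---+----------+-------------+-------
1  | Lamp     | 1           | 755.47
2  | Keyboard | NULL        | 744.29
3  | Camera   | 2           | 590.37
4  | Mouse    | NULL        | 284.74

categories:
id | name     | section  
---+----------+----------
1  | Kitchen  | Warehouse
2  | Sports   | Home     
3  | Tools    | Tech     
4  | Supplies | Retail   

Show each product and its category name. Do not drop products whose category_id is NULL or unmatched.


LEFT JOIN keeps every row from products (the left table); where category_id has no match in categories, the category columns become NULL. Walk through each product:
  - product 1 (Lamp): category_id=1 -> matches Kitchen
  - product 2 (Keyboard): category_id=NULL, no match -> kept with NULL
  - product 3 (Camera): category_id=2 -> matches Sports
  - product 4 (Mouse): category_id=NULL, no match -> kept with NULL
All 4 rows appear; 2 have NULL category.

SQL:
SELECT a.name, b.name AS category
FROM products a
LEFT JOIN categories b ON a.category_id = b.id

Result:
name     | category
---------+---------
Lamp     | Kitchen 
Keyboard | NULL    
Camera   | Sports  
Mouse    | NULL    


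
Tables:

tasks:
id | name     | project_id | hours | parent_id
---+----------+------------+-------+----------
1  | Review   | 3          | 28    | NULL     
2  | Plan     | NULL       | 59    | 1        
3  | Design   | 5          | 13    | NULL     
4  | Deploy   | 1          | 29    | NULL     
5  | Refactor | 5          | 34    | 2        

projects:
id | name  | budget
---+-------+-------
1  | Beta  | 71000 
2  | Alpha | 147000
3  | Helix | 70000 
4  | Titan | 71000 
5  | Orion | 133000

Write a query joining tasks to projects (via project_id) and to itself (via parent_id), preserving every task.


Two LEFT JOINs from the same base table tasks: one to projects via project_id, one to tasks itself via parent_id. Both are LEFT so every task is preserved.
Match against projects:
  - task 1 (Review): project_id=3 -> matches Helix
  - task 2 (Plan): project_id=NULL, no match -> kept with NULL
  - task 3 (Design): project_id=5 -> matches Orion
  - task 4 (Deploy): project_id=1 -> matches Beta
  - task 5 (Refactor): project_id=5 -> matches Orion
Match against tasks (self):
  - task 1 (Review): parent_id=NULL -> NULL
  - task 2 (Plan): parent_id=1 -> Review
  - task 3 (Design): parent_id=NULL -> NULL
  - task 4 (Deploy): parent_id=NULL -> NULL
  - task 5 (Refactor): parent_id=2 -> Plan

SQL:
SELECT a.name, b.name AS project, c.name AS parent
FROM tasks a
LEFT JOIN projects b ON a.project_id = b.id
LEFT JOIN tasks c ON a.parent_id = c.id

Result:
name     | project | parent
---------+---------+-------
Review   | Helix   | NULL  
Plan     | NULL    | Review
Design   | Orion   | NULL  
Deploy   | Beta    | NULL  
Refactor | Orion   | Plan  


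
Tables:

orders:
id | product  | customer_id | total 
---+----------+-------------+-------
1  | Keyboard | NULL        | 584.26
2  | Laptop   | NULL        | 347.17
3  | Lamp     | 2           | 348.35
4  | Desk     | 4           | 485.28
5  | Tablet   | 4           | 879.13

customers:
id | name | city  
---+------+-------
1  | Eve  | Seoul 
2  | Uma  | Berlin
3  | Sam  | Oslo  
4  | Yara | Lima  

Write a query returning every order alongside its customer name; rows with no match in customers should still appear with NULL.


LEFT JOIN keeps every row from orders (the left table); where customer_id has no match in customers, the customer columns become NULL. Walk through each order:
  - order 1 (Keyboard): customer_id=NULL, no match -> kept with NULL
  - order 2 (Laptop): customer_id=NULL, no match -> kept with NULL
  - order 3 (Lamp): customer_id=2 -> matches Uma
  - order 4 (Desk): customer_id=4 -> matches Yara
  - order 5 (Tablet): customer_id=4 -> matches Yara
All 5 rows appear; 2 have NULL customer.

SQL:
SELECT a.product, b.name AS customer
FROM orders a
LEFT JOIN customers b ON a.customer_id = b.id

Result:
product  | customer
---------+---------
Keyboard | NULL    
Laptop   | NULL    
Lamp     | Uma     
Desk     | Yara    
Tablet   | Yara    


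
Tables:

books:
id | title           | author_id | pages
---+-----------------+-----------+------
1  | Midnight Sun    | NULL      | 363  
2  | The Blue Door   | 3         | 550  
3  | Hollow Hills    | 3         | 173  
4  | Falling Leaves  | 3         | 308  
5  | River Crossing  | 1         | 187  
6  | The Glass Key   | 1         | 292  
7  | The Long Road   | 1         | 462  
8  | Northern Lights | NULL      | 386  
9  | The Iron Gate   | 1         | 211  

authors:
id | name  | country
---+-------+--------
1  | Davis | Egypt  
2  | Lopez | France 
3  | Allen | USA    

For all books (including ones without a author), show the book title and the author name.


LEFT JOIN keeps every row from books (the left table); where author_id has no match in authors, the author columns become NULL. Walk through each book:
  - book 1 (Midnight Sun): author_id=NULL, no match -> kept with NULL
  - book 2 (The Blue Door): author_id=3 -> matches Allen
  - book 3 (Hollow Hills): author_id=3 -> matches Allen
  - book 4 (Falling Leaves): author_id=3 -> matches Allen
  - book 5 (River Crossing): author_id=1 -> matches Davis
  - book 6 (The Glass Key): author_id=1 -> matches Davis
  - book 7 (The Long Road): author_id=1 -> matches Davis
  - book 8 (Northern Lights): author_id=NULL, no match -> kept with NULL
  - book 9 (The Iron Gate): author_id=1 -> matches Davis
All 9 rows appear; 2 have NULL author.

SQL:
SELECT a.title, b.name AS author
FROM books a
LEFT JOIN authors b ON a.author_id = b.id

Result:
title           | author
----------------+-------
Midnight Sun    | NULL  
The Blue Door   | Allen 
Hollow Hills    | Allen 
Falling Leaves  | Allen 
River Crossing  | Davis 
The Glass Key   | Davis 
The Long Road   | Davis 
Northern Lights | NULL  
The Iron Gate   | Davis 


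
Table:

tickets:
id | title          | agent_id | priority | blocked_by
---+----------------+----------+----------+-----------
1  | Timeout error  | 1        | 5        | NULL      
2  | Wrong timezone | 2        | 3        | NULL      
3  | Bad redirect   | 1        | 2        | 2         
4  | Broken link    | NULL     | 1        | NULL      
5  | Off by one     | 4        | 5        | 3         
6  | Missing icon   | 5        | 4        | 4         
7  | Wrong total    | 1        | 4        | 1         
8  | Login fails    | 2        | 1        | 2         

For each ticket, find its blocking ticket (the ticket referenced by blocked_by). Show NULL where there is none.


This is a self-join: tickets is joined to a second copy of itself, matching each row's blocked_by to another row's id. Use LEFT JOIN so rows with blocked_by=NULL are kept.
  - ticket 1 (Timeout error): blocked_by=NULL -> NULL
  - ticket 2 (Wrong timezone): blocked_by=NULL -> NULL
  - ticket 3 (Bad redirect): blocked_by=2 -> Wrong timezone
  - ticket 4 (Broken link): blocked_by=NULL -> NULL
  - ticket 5 (Off by one): blocked_by=3 -> Bad redirect
  - ticket 6 (Missing icon): blocked_by=4 -> Broken link
  - ticket 7 (Wrong total): blocked_by=1 -> Timeout error
  - ticket 8 (Login fails): blocked_by=2 -> Wrong timezone

SQL:
SELECT a.title AS item, b.title AS blocked_by
FROM tickets a
LEFT JOIN tickets b ON a.blocked_by = b.id

Result:
item           | blocked_by    
---------------+---------------
Timeout error  | NULL          
Wrong timezone | NULL          
Bad redirect   | Wrong timezone
Broken link    | NULL          
Off by one     | Bad redirect  
Missing icon   | Broken link   
Wrong total    | Timeout error 
Login fails    | Wrong timezone


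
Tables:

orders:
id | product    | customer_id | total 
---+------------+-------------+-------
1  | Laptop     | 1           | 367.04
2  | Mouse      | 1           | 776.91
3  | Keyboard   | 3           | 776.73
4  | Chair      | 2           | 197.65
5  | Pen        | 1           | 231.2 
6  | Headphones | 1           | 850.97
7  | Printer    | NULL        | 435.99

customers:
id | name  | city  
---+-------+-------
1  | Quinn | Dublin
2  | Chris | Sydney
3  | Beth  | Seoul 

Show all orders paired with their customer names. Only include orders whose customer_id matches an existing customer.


INNER JOIN keeps only orders rows whose customer_id matches an id in customers. Walk through each order:
  - order 1 (Laptop): customer_id=1 -> matches Quinn
  - order 2 (Mouse): customer_id=1 -> matches Quinn
  - order 3 (Keyboard): customer_id=3 -> matches Beth
  - order 4 (Chair): customer_id=2 -> matches Chris
  - order 5 (Pen): customer_id=1 -> matches Quinn
  - order 6 (Headphones): customer_id=1 -> matches Quinn
  - order 7 (Printer): customer_id=NULL, no match -> dropped
So 1 of 7 rows is dropped.

SQL:
SELECT a.product, b.name AS customer
FROM orders a
INNER JOIN customers b ON a.customer_id = b.id

Result:
product    | customer
-----------+---------
Laptop     | Quinn   
Mouse      | Quinn   
Keyboard   | Beth    
Chair      | Chris   
Pen        | Quinn   
Headphones | Quinn   


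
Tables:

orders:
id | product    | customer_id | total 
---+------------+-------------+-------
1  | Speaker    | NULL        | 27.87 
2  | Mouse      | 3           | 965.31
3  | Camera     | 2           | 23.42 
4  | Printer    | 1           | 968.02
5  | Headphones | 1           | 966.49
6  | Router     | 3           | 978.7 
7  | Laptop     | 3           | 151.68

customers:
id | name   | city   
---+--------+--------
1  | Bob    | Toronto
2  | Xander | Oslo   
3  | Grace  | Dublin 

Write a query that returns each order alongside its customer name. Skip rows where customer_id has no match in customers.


INNER JOIN keeps only orders rows whose customer_id matches an id in customers. Walk through each order:
  - order 1 (Speaker): customer_id=NULL, no match -> dropped
  - order 2 (Mouse): customer_id=3 -> matches Grace
  - order 3 (Camera): customer_id=2 -> matches Xander
  - order 4 (Printer): customer_id=1 -> matches Bob
  - order 5 (Headphones): customer_id=1 -> matches Bob
  - order 6 (Router): customer_id=3 -> matches Grace
  - order 7 (Laptop): customer_id=3 -> matches Grace
So 1 of 7 rows is dropped.

SQL:
SELECT a.product, b.name AS customer
FROM orders a
INNER JOIN customers b ON a.customer_id = b.id

Result:
product    | customer
-----------+---------
Mouse      | Grace   
Camera     | Xander  
Printer    | Bob     
Headphones | Bob     
Router     | Grace   
Laptop     | Grace   


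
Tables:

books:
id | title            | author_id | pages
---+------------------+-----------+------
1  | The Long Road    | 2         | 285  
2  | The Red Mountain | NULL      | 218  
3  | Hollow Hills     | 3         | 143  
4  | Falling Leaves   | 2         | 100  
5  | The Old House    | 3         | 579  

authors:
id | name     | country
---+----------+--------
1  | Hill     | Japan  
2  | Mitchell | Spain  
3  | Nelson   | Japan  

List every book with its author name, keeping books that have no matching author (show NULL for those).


LEFT JOIN keeps every row from books (the left table); where author_id has no match in authors, the author columns become NULL. Walk through each book:
  - book 1 (The Long Road): author_id=2 -> matches Mitchell
  - book 2 (The Red Mountain): author_id=NULL, no match -> kept with NULL
  - book 3 (Hollow Hills): author_id=3 -> matches Nelson
  - book 4 (Falling Leaves): author_id=2 -> matches Mitchell
  - book 5 (The Old House): author_id=3 -> matches Nelson
All 5 rows appear; 1 has NULL author.

SQL:
SELECT a.title, b.name AS author
FROM books a
LEFT JOIN authors b ON a.author_id = b.id

Result:
title            | author  
-----------------+---------
The Long Road    | Mitchell
The Red Mountain | NULL    
Hollow Hills     | Nelson  
Falling Leaves   | Mitchell
The Old House    | Nelson  


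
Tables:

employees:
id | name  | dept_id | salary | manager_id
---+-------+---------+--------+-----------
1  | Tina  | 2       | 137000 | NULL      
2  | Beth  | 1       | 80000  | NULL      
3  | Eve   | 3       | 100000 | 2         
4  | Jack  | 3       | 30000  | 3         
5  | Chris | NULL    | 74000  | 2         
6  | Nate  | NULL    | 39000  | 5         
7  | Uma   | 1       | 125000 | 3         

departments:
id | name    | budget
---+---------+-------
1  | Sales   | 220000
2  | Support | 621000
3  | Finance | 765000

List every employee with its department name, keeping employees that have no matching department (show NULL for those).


LEFT JOIN keeps every row from employees (the left table); where dept_id has no match in departments, the department columns become NULL. Walk through each employee:
  - employee 1 (Tina): dept_id=2 -> matches Support
  - employee 2 (Beth): dept_id=1 -> matches Sales
  - employee 3 (Eve): dept_id=3 -> matches Finance
  - employee 4 (Jack): dept_id=3 -> matches Finance
  - employee 5 (Chris): dept_id=NULL, no match -> kept with NULL
  - employee 6 (Nate): dept_id=NULL, no match -> kept with NULL
  - employee 7 (Uma): dept_id=1 -> matches Sales
All 7 rows appear; 2 have NULL department.

SQL:
SELECT a.name, b.name AS department
FROM employees a
LEFT JOIN departments b ON a.dept_id = b.id

Result:
name  | department
------+-----------
Tina  | Support   
Beth  | Sales     
Eve   | Finance   
Jack  | Finance   
Chris | NULL      
Nate  | NULL      
Uma   | Sales     


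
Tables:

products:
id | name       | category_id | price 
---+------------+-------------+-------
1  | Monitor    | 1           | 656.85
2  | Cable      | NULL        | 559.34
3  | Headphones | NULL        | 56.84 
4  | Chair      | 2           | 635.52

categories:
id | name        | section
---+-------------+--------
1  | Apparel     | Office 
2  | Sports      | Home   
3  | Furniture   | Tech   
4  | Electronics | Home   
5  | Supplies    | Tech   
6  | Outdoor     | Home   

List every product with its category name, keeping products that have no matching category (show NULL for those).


LEFT JOIN keeps every row from products (the left table); where category_id has no match in categories, the category columns become NULL. Walk through each product:
  - product 1 (Monitor): category_id=1 -> matches Apparel
  - product 2 (Cable): category_id=NULL, no match -> kept with NULL
  - product 3 (Headphones): category_id=NULL, no match -> kept with NULL
  - product 4 (Chair): category_id=2 -> matches Sports
All 4 rows appear; 2 have NULL category.

SQL:
SELECT a.name, b.name AS category
FROM products a
LEFT JOIN categories b ON a.category_id = b.id

Result:
name       | category
-----------+---------
Monitor    | Apparel 
Cable      | NULL    
Headphones | NULL    
Chair      | Sports  


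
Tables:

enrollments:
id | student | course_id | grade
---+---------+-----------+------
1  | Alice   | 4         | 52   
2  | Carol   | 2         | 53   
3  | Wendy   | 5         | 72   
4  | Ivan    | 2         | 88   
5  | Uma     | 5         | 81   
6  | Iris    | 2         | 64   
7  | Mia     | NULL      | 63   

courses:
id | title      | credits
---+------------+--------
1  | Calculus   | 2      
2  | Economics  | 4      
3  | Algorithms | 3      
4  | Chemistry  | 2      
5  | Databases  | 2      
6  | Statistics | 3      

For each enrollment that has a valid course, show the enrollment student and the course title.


INNER JOIN keeps only enrollments rows whose course_id matches an id in courses. Walk through each enrollment:
  - enrollment 1 (Alice): course_id=4 -> matches Chemistry
  - enrollment 2 (Carol): course_id=2 -> matches Economics
  - enrollment 3 (Wendy): course_id=5 -> matches Databases
  - enrollment 4 (Ivan): course_id=2 -> matches Economics
  - enrollment 5 (Uma): course_id=5 -> matches Databases
  - enrollment 6 (Iris): course_id=2 -> matches Economics
  - enrollment 7 (Mia): course_id=NULL, no match -> dropped
So 1 of 7 rows is dropped.

SQL:
SELECT a.student, b.title AS course
FROM enrollments a
INNER JOIN courses b ON a.course_id = b.id

Result:
student | course   
--------+----------
Alice   | Chemistry
Carol   | Economics
Wendy   | Databases
Ivan    | Economics
Uma     | Databases
Iris    | Economics


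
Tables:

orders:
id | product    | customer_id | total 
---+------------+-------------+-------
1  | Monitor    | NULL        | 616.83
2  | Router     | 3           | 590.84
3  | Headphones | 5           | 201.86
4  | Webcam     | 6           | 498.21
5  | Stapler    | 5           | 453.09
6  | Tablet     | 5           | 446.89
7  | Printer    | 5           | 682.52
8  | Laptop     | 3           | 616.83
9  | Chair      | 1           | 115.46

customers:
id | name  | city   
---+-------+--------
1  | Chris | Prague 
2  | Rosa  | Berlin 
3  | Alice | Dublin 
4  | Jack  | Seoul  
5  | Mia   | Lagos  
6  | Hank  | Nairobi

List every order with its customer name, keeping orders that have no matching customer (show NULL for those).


LEFT JOIN keeps every row from orders (the left table); where customer_id has no match in customers, the customer columns become NULL. Walk through each order:
  - order 1 (Monitor): customer_id=NULL, no match -> kept with NULL
  - order 2 (Router): customer_id=3 -> matches Alice
  - order 3 (Headphones): customer_id=5 -> matches Mia
  - order 4 (Webcam): customer_id=6 -> matches Hank
  - order 5 (Stapler): customer_id=5 -> matches Mia
  - order 6 (Tablet): customer_id=5 -> matches Mia
  - order 7 (Printer): customer_id=5 -> matches Mia
  - order 8 (Laptop): customer_id=3 -> matches Alice
  - order 9 (Chair): customer_id=1 -> matches Chris
All 9 rows appear; 1 has NULL customer.

SQL:
SELECT a.product, b.name AS customer
FROM orders a
LEFT JOIN customers b ON a.customer_id = b.id

Result:
product    | customer
-----------+---------
Monitor    | NULL    
Router     | Alice   
Headphones | Mia     
Webcam     | Hank    
Stapler    | Mia     
Tablet     | Mia     
Printer    | Mia     
Laptop     | Alice   
Chair      | Chris   


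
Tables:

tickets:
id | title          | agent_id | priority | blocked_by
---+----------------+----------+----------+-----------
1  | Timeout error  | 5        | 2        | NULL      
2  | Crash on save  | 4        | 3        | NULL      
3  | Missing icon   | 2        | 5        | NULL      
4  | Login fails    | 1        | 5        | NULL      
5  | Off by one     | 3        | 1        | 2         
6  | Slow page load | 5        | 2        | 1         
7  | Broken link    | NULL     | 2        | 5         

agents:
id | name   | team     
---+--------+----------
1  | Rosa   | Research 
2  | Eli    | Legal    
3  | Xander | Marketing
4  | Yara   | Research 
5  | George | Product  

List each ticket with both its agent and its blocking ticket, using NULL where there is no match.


Two LEFT JOINs from the same base table tickets: one to agents via agent_id, one to tickets itself via blocked_by. Both are LEFT so every ticket is preserved.
Match against agents:
  - ticket 1 (Timeout error): agent_id=5 -> matches George
  - ticket 2 (Crash on save): agent_id=4 -> matches Yara
  - ticket 3 (Missing icon): agent_id=2 -> matches Eli
  - ticket 4 (Login fails): agent_id=1 -> matches Rosa
  - ticket 5 (Off by one): agent_id=3 -> matches Xander
  - ticket 6 (Slow page load): agent_id=5 -> matches George
  - ticket 7 (Broken link): agent_id=NULL, no match -> kept with NULL
Match against tickets (self):
  - ticket 1 (Timeout error): blocked_by=NULL -> NULL
  - ticket 2 (Crash on save): blocked_by=NULL -> NULL
  - ticket 3 (Missing icon): blocked_by=NULL -> NULL
  - ticket 4 (Login fails): blocked_by=NULL -> NULL
  - ticket 5 (Off by one): blocked_by=2 -> Crash on save
  - ticket 6 (Slow page load): blocked_by=1 -> Timeout error
  - ticket 7 (Broken link): blocked_by=5 -> Off by one

SQL:
SELECT a.title, b.name AS agent, c.title AS blocked_by
FROM tickets a
LEFT JOIN agents b ON a.agent_id = b.id
LEFT JOIN tickets c ON a.blocked_by = c.id

Result:
title          | agent  | blocked_by   
---------------+--------+--------------
Timeout error  | George | NULL         
Crash on save  | Yara   | NULL         
Missing icon   | Eli    | NULL         
Login fails    | Rosa   | NULL         
Off by one     | Xander | Crash on save
Slow page load | George | Timeout error
Broken link    | NULL   | Off by one   


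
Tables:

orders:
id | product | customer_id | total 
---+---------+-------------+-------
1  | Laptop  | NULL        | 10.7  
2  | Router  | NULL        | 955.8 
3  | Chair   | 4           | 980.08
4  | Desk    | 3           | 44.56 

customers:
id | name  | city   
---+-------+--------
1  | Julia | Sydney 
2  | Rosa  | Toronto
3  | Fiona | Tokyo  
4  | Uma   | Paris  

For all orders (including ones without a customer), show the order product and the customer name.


LEFT JOIN keeps every row from orders (the left table); where customer_id has no match in customers, the customer columns become NULL. Walk through each order:
  - order 1 (Laptop): customer_id=NULL, no match -> kept with NULL
  - order 2 (Router): customer_id=NULL, no match -> kept with NULL
  - order 3 (Chair): customer_id=4 -> matches Uma
  - order 4 (Desk): customer_id=3 -> matches Fiona
All 4 rows appear; 2 have NULL customer.

SQL:
SELECT a.product, b.name AS customer
FROM orders a
LEFT JOIN customers b ON a.customer_id = b.id

Result:
product | customer
--------+---------
Laptop  | NULL    
Router  | NULL    
Chair   | Uma     
Desk    | Fiona   


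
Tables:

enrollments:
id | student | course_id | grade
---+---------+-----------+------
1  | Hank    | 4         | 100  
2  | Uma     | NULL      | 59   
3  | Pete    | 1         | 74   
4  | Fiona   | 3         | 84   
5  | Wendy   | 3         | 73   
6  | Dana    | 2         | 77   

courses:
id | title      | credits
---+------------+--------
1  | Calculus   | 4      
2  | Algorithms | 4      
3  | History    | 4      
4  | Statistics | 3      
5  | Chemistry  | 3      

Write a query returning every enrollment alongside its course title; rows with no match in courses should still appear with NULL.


LEFT JOIN keeps every row from enrollments (the left table); where course_id has no match in courses, the course columns become NULL. Walk through each enrollment:
  - enrollment 1 (Hank): course_id=4 -> matches Statistics
  - enrollment 2 (Uma): course_id=NULL, no match -> kept with NULL
  - enrollment 3 (Pete): course_id=1 -> matches Calculus
  - enrollment 4 (Fiona): course_id=3 -> matches History
  - enrollment 5 (Wendy): course_id=3 -> matches History
  - enrollment 6 (Dana): course_id=2 -> matches Algorithms
All 6 rows appear; 1 has NULL course.

SQL:
SELECT a.student, b.title AS course
FROM enrollments a
LEFT JOIN courses b ON a.course_id = b.id

Result:
student | course    
--------+-----------
Hank    | Statistics
Uma     | NULL      
Pete    | Calculus  
Fiona   | History   
Wendy   | History   
Dana    | Algorithms


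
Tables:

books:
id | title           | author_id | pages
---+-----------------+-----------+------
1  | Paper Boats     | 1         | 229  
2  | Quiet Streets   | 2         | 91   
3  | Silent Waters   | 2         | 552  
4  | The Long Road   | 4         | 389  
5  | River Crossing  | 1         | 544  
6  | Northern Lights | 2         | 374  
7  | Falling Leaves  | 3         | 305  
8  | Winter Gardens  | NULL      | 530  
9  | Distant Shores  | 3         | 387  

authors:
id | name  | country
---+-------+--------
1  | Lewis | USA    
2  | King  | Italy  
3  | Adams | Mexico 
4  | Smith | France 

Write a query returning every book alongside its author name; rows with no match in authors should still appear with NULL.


LEFT JOIN keeps every row from books (the left table); where author_id has no match in authors, the author columns become NULL. Walk through each book:
  - book 1 (Paper Boats): author_id=1 -> matches Lewis
  - book 2 (Quiet Streets): author_id=2 -> matches King
  - book 3 (Silent Waters): author_id=2 -> matches King
  - book 4 (The Long Road): author_id=4 -> matches Smith
  - book 5 (River Crossing): author_id=1 -> matches Lewis
  - book 6 (Northern Lights): author_id=2 -> matches King
  - book 7 (Falling Leaves): author_id=3 -> matches Adams
  - book 8 (Winter Gardens): author_id=NULL, no match -> kept with NULL
  - book 9 (Distant Shores): author_id=3 -> matches Adams
All 9 rows appear; 1 has NULL author.

SQL:
SELECT a.title, b.name AS author
FROM books a
LEFT JOIN authors b ON a.author_id = b.id

Result:
title           | author
----------------+-------
Paper Boats     | Lewis 
Quiet Streets   | King  
Silent Waters   | King  
The Long Road   | Smith 
River Crossing  | Lewis 
Northern Lights | King  
Falling Leaves  | Adams 
Winter Gardens  | NULL  
Distant Shores  | Adams 


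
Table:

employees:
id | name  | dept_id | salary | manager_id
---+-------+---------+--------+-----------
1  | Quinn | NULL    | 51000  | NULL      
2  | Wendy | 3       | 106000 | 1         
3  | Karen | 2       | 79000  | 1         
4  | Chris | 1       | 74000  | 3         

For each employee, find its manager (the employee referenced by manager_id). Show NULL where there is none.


This is a self-join: employees is joined to a second copy of itself, matching each row's manager_id to another row's id. Use LEFT JOIN so rows with manager_id=NULL are kept.
  - employee 1 (Quinn): manager_id=NULL -> NULL
  - employee 2 (Wendy): manager_id=1 -> Quinn
  - employee 3 (Karen): manager_id=1 -> Quinn
  - employee 4 (Chris): manager_id=3 -> Karen

SQL:
SELECT a.name AS item, b.name AS manager
FROM employees a
LEFT JOIN employees b ON a.manager_id = b.id

Result:
item  | manager
------+--------
Quinn | NULL   
Wendy | Quinn  
Karen | Quinn  
Chris | Karen  


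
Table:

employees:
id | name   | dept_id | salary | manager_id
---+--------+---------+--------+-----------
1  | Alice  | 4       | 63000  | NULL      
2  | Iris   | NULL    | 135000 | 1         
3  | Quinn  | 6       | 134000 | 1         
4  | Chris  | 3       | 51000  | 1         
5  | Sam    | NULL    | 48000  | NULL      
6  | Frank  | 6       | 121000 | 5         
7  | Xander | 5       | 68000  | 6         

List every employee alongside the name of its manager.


This is a self-join: employees is joined to a second copy of itself, matching each row's manager_id to another row's id. Use LEFT JOIN so rows with manager_id=NULL are kept.
  - employee 1 (Alice): manager_id=NULL -> NULL
  - employee 2 (Iris): manager_id=1 -> Alice
  - employee 3 (Quinn): manager_id=1 -> Alice
  - employee 4 (Chris): manager_id=1 -> Alice
  - employee 5 (Sam): manager_id=NULL -> NULL
  - employee 6 (Frank): manager_id=5 -> Sam
  - employee 7 (Xander): manager_id=6 -> Frank

SQL:
SELECT a.name AS item, b.name AS manager
FROM employees a
LEFT JOIN employees b ON a.manager_id = b.id

Result:
item   | manager
-------+--------
Alice  | NULL   
Iris   | Alice  
Quinn  | Alice  
Chris  | Alice  
Sam    | NULL   
Frank  | Sam    
Xander | Frank  


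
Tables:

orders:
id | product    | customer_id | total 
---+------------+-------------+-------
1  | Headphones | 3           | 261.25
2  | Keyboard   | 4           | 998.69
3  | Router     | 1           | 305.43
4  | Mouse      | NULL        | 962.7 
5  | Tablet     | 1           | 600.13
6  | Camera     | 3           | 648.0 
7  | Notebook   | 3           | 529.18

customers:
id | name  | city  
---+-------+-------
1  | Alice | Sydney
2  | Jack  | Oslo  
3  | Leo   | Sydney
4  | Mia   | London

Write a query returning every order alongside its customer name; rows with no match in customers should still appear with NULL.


LEFT JOIN keeps every row from orders (the left table); where customer_id has no match in customers, the customer columns become NULL. Walk through each order:
  - order 1 (Headphones): customer_id=3 -> matches Leo
  - order 2 (Keyboard): customer_id=4 -> matches Mia
  - order 3 (Router): customer_id=1 -> matches Alice
  - order 4 (Mouse): customer_id=NULL, no match -> kept with NULL
  - order 5 (Tablet): customer_id=1 -> matches Alice
  - order 6 (Camera): customer_id=3 -> matches Leo
  - order 7 (Notebook): customer_id=3 -> matches Leo
All 7 rows appear; 1 has NULL customer.

SQL:
SELECT a.product, b.name AS customer
FROM orders a
LEFT JOIN customers b ON a.customer_id = b.id

Result:
product    | customer
-----------+---------
Headphones | Leo     
Keyboard   | Mia     
Router     | Alice   
Mouse      | NULL    
Tablet     | Alice   
Camera     | Leo     
Notebook   | Leo     


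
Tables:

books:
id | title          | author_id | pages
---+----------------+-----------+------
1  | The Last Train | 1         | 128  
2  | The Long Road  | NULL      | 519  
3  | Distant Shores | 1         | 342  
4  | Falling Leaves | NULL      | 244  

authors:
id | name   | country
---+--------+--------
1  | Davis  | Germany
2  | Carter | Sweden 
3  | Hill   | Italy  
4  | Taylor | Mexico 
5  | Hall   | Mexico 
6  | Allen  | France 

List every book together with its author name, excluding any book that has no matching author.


INNER JOIN keeps only books rows whose author_id matches an id in authors. Walk through each book:
  - book 1 (The Last Train): author_id=1 -> matches Davis
  - book 2 (The Long Road): author_id=NULL, no match -> dropped
  - book 3 (Distant Shores): author_id=1 -> matches Davis
  - book 4 (Falling Leaves): author_id=NULL, no match -> dropped
So 2 of 4 rows are dropped.

SQL:
SELECT a.title, b.name AS author
FROM books a
INNER JOIN authors b ON a.author_id = b.id

Result:
title          | author
---------------+-------
The Last Train | Davis 
Distant Shores | Davis 


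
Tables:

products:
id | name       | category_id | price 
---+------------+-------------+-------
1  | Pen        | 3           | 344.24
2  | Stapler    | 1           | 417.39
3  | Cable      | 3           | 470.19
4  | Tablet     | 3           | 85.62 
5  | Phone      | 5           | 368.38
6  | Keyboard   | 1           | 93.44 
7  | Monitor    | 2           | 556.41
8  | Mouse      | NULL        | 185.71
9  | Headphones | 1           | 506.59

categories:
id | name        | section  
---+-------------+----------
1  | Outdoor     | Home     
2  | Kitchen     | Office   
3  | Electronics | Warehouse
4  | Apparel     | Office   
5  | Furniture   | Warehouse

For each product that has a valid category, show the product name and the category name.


INNER JOIN keeps only products rows whose category_id matches an id in categories. Walk through each product:
  - product 1 (Pen): category_id=3 -> matches Electronics
  - product 2 (Stapler): category_id=1 -> matches Outdoor
  - product 3 (Cable): category_id=3 -> matches Electronics
  - product 4 (Tablet): category_id=3 -> matches Electronics
  - product 5 (Phone): category_id=5 -> matches Furniture
  - product 6 (Keyboard): category_id=1 -> matches Outdoor
  - product 7 (Monitor): category_id=2 -> matches Kitchen
  - product 8 (Mouse): category_id=NULL, no match -> dropped
  - product 9 (Headphones): category_id=1 -> matches Outdoor
So 1 of 9 rows is dropped.

SQL:
SELECT a.name, b.name AS category
FROM products a
INNER JOIN categories b ON a.category_id = b.id

Result:
name       | category   
-----------+------------
Pen        | Electronics
Stapler    | Outdoor    
Cable      | Electronics
Tablet     | Electronics
Phone      | Furniture  
Keyboard   | Outdoor    
Monitor    | Kitchen    
Headphones | Outdoor    


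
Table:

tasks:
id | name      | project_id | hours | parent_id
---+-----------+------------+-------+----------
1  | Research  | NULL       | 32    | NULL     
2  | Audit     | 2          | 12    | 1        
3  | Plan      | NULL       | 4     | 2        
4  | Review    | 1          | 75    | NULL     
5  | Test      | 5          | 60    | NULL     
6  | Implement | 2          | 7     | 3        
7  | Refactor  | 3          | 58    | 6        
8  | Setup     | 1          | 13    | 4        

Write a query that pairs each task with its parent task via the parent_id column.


This is a self-join: tasks is joined to a second copy of itself, matching each row's parent_id to another row's id. Use LEFT JOIN so rows with parent_id=NULL are kept.
  - task 1 (Research): parent_id=NULL -> NULL
  - task 2 (Audit): parent_id=1 -> Research
  - task 3 (Plan): parent_id=2 -> Audit
  - task 4 (Review): parent_id=NULL -> NULL
  - task 5 (Test): parent_id=NULL -> NULL
  - task 6 (Implement): parent_id=3 -> Plan
  - task 7 (Refactor): parent_id=6 -> Implement
  - task 8 (Setup): parent_id=4 -> Review

SQL:
SELECT a.name AS item, b.name AS parent
FROM tasks a
LEFT JOIN tasks b ON a.parent_id = b.id

Result:
item      | parent   
----------+----------
Research  | NULL     
Audit     | Research 
Plan      | Audit    
Review    | NULL     
Test      | NULL     
Implement | Plan     
Refactor  | Implement
Setup     | Review   


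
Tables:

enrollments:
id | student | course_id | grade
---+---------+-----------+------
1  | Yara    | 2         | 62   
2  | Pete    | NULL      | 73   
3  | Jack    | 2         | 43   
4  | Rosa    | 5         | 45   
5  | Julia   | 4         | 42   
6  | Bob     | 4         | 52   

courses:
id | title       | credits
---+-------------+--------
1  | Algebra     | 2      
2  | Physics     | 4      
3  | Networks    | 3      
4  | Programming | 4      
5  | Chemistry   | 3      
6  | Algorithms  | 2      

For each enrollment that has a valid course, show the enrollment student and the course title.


INNER JOIN keeps only enrollments rows whose course_id matches an id in courses. Walk through each enrollment:
  - enrollment 1 (Yara): course_id=2 -> matches Physics
  - enrollment 2 (Pete): course_id=NULL, no match -> dropped
  - enrollment 3 (Jack): course_id=2 -> matches Physics
  - enrollment 4 (Rosa): course_id=5 -> matches Chemistry
  - enrollment 5 (Julia): course_id=4 -> matches Programming
  - enrollment 6 (Bob): course_id=4 -> matches Programming
So 1 of 6 rows is dropped.

SQL:
SELECT a.student, b.title AS course
FROM enrollments a
INNER JOIN courses b ON a.course_id = b.id

Result:
student | course     
--------+------------
Yara    | Physics    
Jack    | Physics    
Rosa    | Chemistry  
Julia   | Programming
Bob     | Programming


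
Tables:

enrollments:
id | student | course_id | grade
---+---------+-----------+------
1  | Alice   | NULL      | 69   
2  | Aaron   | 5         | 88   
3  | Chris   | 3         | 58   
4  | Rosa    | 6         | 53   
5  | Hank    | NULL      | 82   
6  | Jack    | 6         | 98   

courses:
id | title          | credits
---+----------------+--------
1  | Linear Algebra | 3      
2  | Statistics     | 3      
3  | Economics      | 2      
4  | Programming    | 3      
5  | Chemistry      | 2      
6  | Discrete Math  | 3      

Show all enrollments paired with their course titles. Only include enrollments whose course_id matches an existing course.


INNER JOIN keeps only enrollments rows whose course_id matches an id in courses. Walk through each enrollment:
  - enrollment 1 (Alice): course_id=NULL, no match -> dropped
  - enrollment 2 (Aaron): course_id=5 -> matches Chemistry
  - enrollment 3 (Chris): course_id=3 -> matches Economics
  - enrollment 4 (Rosa): course_id=6 -> matches Discrete Math
  - enrollment 5 (Hank): course_id=NULL, no match -> dropped
  - enrollment 6 (Jack): course_id=6 -> matches Discrete Math
So 2 of 6 rows are dropped.

SQL:
SELECT a.student, b.title AS course
FROM enrollments a
INNER JOIN courses b ON a.course_id = b.id

Result:
student | course       
--------+--------------
Aaron   | Chemistry    
Chris   | Economics    
Rosa    | Discrete Math
Jack    | Discrete Math
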